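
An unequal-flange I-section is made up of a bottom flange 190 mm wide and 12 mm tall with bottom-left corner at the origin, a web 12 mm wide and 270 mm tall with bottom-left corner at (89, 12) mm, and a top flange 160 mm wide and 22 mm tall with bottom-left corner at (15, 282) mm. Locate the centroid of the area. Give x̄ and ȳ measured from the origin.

x̄ = 95.00 mm, ȳ = 168.29 mm

bottom flange: A = 190 × 12 = 2280.00, centroid at (95.00, 6.00).
web: A = 12 × 270 = 3240.00, centroid at (95.00, 147.00).
top flange: A = 160 × 22 = 3520.00, centroid at (95.00, 293.00).
ΣA = 9040.00 mm², ΣAx̄ = 858800.00 mm³, ΣAȳ = 1521320.00 mm³.
x̄ = 858800.00/9040.00 = 95.00 mm; ȳ = 1521320.00/9040.00 = 168.29 mm.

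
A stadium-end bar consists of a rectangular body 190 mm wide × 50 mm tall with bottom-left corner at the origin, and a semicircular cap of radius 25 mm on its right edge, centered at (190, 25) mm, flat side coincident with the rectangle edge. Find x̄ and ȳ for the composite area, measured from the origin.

x̄ = 104.89 mm, ȳ = 25.00 mm

rectangular body: A = 190 × 50 = 9500.00, centroid at (95.00, 25.00).
semicircular end: A = ½π·25² = 981.75, centroid at (200.61, 25.00).
ΣA = 10481.75 mm², ΣAx̄ = 1099448.73 mm³, ΣAȳ = 262043.69 mm³.
x̄ = 1099448.73/10481.75 = 104.89 mm; ȳ = 262043.69/10481.75 = 25.00 mm.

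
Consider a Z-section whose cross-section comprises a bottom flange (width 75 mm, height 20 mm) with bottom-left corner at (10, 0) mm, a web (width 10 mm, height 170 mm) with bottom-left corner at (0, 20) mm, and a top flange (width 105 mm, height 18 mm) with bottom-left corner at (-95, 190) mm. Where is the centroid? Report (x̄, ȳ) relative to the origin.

bottom flange: A = 75 × 20 = 1500.00, centroid at (47.50, 10.00).
web: A = 10 × 170 = 1700.00, centroid at (5.00, 105.00).
top flange: A = 105 × 18 = 1890.00, centroid at (-42.50, 199.00).
ΣA = 5090.00 mm², ΣAx̄ = -575.00 mm³, ΣAȳ = 569610.00 mm³.
x̄ = -575.00/5090.00 = -0.11 mm; ȳ = 569610.00/5090.00 = 111.91 mm.

x̄ = -0.11 mm, ȳ = 111.91 mm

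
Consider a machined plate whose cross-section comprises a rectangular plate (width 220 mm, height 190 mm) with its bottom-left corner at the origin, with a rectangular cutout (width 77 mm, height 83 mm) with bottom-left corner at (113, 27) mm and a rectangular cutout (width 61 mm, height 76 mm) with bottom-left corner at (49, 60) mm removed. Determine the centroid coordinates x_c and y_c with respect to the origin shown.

x_c = 105.98 mm, y_c = 100.05 mm

plate: A = 220 × 190 = 41800.00, centroid at (110.00, 95.00).
hole 1: A = −(77 × 83) = -6391.00, centroid at (151.50, 68.50).
hole 2: A = −(61 × 76) = -4636.00, centroid at (79.50, 98.00).
ΣA = 30773.00 mm²
ΣAx_c = (41800.00)(110.00) + (-6391.00)(151.50) + (-4636.00)(79.50) = 3261201.50 mm³
ΣAy_c = (41800.00)(95.00) + (-6391.00)(68.50) + (-4636.00)(98.00) = 3078888.50 mm³
x_c = 3261201.50 / 30773.00 = 105.98 mm
y_c = 3078888.50 / 30773.00 = 100.05 mm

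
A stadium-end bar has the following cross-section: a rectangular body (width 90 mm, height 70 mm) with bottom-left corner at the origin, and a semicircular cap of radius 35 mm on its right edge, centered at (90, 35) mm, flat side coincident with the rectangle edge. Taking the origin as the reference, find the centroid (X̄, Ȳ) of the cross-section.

X̄ = 59.00 mm, Ȳ = 35.00 mm

rectangular body: A = 90 × 70 = 6300.00, centroid at (45.00, 35.00).
semicircular end: A = ½π·35² = 1924.23, centroid at (104.85, 35.00).
ΣA = 8224.23 mm², ΣAX̄ = 485263.63 mm³, ΣAȲ = 287847.89 mm³.
X̄ = 485263.63/8224.23 = 59.00 mm; Ȳ = 287847.89/8224.23 = 35.00 mm.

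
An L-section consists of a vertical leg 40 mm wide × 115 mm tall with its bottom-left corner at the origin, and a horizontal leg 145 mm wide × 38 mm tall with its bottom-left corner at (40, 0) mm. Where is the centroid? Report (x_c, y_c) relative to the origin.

x_c = 70.41 mm, y_c = 36.52 mm

Part | A | x̄ᵢ | ȳᵢ | A·x̄ᵢ | A·ȳᵢ
vertical leg | 4600.00 | 20.00 | 57.50 | 92000.00 | 264500.00
horizontal leg | 5510.00 | 112.50 | 19.00 | 619875.00 | 104690.00
Σ | 10110.00 |  |  | 711875.00 | 369190.00
x_c = 711875.00 / 10110.00 = 70.41 mm
y_c = 369190.00 / 10110.00 = 36.52 mm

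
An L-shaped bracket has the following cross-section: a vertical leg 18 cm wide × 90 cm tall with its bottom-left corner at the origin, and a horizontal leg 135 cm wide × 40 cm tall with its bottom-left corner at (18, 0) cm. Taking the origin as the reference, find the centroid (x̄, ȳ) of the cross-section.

x̄ = 67.85 cm, ȳ = 25.77 cm

vertical leg: A = 18 × 90 = 1620.00, centroid at (9.00, 45.00).
horizontal leg: A = 135 × 40 = 5400.00, centroid at (85.50, 20.00).
ΣA = 7020.00 cm²
ΣAx̄ = (1620.00)(9.00) + (5400.00)(85.50) = 476280.00 cm³
ΣAȳ = (1620.00)(45.00) + (5400.00)(20.00) = 180900.00 cm³
x̄ = 476280.00 / 7020.00 = 67.85 cm
ȳ = 180900.00 / 7020.00 = 25.77 cm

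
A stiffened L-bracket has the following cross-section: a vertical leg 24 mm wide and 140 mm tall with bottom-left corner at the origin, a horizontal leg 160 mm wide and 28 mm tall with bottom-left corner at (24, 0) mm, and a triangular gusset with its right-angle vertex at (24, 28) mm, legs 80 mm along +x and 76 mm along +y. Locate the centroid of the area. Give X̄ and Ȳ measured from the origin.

X̄ = 60.69 mm, Ȳ = 42.28 mm

vertical leg: A = 24 × 140 = 3360.00, centroid at (12.00, 70.00).
horizontal leg: A = 160 × 28 = 4480.00, centroid at (104.00, 14.00).
gusset: A = ½·80·76 = 3040.00, centroid at (50.67, 53.33).
ΣA = 10880.00 mm²
ΣAX̄ = (3360.00)(12.00) + (4480.00)(104.00) + (3040.00)(50.67) = 660266.67 mm³
ΣAȲ = (3360.00)(70.00) + (4480.00)(14.00) + (3040.00)(53.33) = 460053.33 mm³
X̄ = 660266.67 / 10880.00 = 60.69 mm
Ȳ = 460053.33 / 10880.00 = 42.28 mm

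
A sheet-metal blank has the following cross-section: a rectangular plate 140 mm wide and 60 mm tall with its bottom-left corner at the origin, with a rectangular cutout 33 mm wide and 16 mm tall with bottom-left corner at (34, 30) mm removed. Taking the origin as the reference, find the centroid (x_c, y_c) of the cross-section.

x_c = 71.31 mm, y_c = 29.46 mm

Part | A | x̄ᵢ | ȳᵢ | A·x̄ᵢ | A·ȳᵢ
plate | 8400.00 | 70.00 | 30.00 | 588000.00 | 252000.00
hole | -528.00 | 50.50 | 38.00 | -26664.00 | -20064.00
Σ | 7872.00 |  |  | 561336.00 | 231936.00
x_c = 561336.00 / 7872.00 = 71.31 mm
y_c = 231936.00 / 7872.00 = 29.46 mm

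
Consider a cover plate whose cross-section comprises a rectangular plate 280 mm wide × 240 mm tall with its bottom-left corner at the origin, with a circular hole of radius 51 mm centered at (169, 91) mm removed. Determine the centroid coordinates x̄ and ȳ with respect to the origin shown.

x̄ = 135.99 mm, ȳ = 124.01 mm

Part | A | x̄ᵢ | ȳᵢ | A·x̄ᵢ | A·ȳᵢ
plate | 67200.00 | 140.00 | 120.00 | 9408000.00 | 8064000.00
hole | -8171.28 | 169.00 | 91.00 | -1380946.74 | -743586.71
Σ | 59028.72 |  |  | 8027053.26 | 7320413.29
x̄ = 8027053.26 / 59028.72 = 135.99 mm
ȳ = 7320413.29 / 59028.72 = 124.01 mm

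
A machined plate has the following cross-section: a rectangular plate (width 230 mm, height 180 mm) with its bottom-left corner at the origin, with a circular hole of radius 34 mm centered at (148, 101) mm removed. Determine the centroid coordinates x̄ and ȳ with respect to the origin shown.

x̄ = 111.83 mm, ȳ = 88.94 mm

plate: A = 230 × 180 = 41400.00, centroid at (115.00, 90.00).
hole: A = −π·34² = -3631.68, centroid at (148.00, 101.00).
ΣA = 37768.32 mm²
ΣAx̄ = (41400.00)(115.00) + (-3631.68)(148.00) = 4223511.20 mm³
ΣAȳ = (41400.00)(90.00) + (-3631.68)(101.00) = 3359200.21 mm³
x̄ = 4223511.20 / 37768.32 = 111.83 mm
ȳ = 3359200.21 / 37768.32 = 88.94 mm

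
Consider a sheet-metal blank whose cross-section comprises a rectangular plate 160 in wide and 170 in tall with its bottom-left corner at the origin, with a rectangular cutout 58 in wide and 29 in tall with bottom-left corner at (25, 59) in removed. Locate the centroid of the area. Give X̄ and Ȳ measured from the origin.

X̄ = 81.71 in, Ȳ = 85.76 in

plate: A = 160 × 170 = 27200.00, centroid at (80.00, 85.00).
hole: A = −(58 × 29) = -1682.00, centroid at (54.00, 73.50).
ΣA = 25518.00 in²
ΣAX̄ = (27200.00)(80.00) + (-1682.00)(54.00) = 2085172.00 in³
ΣAȲ = (27200.00)(85.00) + (-1682.00)(73.50) = 2188373.00 in³
X̄ = 2085172.00 / 25518.00 = 81.71 in
Ȳ = 2188373.00 / 25518.00 = 85.76 in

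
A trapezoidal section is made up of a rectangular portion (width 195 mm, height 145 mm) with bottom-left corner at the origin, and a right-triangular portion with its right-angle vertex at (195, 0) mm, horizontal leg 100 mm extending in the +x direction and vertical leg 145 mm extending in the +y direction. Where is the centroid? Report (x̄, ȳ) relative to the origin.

x̄ = 124.20 mm, ȳ = 67.57 mm

rectangular portion: A = 195 × 145 = 28275.00, centroid at (97.50, 72.50).
triangular portion: A = ½·100·145 = 7250.00, centroid at (228.33, 48.33).
ΣA = 35525.00 mm², ΣAx̄ = 4412229.17 mm³, ΣAȳ = 2400354.17 mm³.
x̄ = 4412229.17/35525.00 = 124.20 mm; ȳ = 2400354.17/35525.00 = 67.57 mm.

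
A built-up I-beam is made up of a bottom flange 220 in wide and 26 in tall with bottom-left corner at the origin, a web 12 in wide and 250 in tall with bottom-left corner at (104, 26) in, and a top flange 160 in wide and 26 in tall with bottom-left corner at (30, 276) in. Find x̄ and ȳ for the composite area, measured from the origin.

x̄ = 110.00 in, ȳ = 134.29 in

bottom flange: A = 220 × 26 = 5720.00, centroid at (110.00, 13.00).
web: A = 12 × 250 = 3000.00, centroid at (110.00, 151.00).
top flange: A = 160 × 26 = 4160.00, centroid at (110.00, 289.00).
ΣA = 12880.00 in², ΣAx̄ = 1416800.00 in³, ΣAȳ = 1729600.00 in³.
x̄ = 1416800.00/12880.00 = 110.00 in; ȳ = 1729600.00/12880.00 = 134.29 in.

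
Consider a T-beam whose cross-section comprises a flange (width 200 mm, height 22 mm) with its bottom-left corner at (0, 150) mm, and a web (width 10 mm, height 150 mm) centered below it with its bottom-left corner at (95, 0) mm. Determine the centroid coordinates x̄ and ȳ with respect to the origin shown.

x̄ = 100.00 mm, ȳ = 139.14 mm

web: A = 10 × 150 = 1500.00, centroid at (100.00, 75.00).
flange: A = 200 × 22 = 4400.00, centroid at (100.00, 161.00).
ΣA = 5900.00 mm²
ΣAx̄ = (1500.00)(100.00) + (4400.00)(100.00) = 590000.00 mm³
ΣAȳ = (1500.00)(75.00) + (4400.00)(161.00) = 820900.00 mm³
x̄ = 590000.00 / 5900.00 = 100.00 mm
ȳ = 820900.00 / 5900.00 = 139.14 mm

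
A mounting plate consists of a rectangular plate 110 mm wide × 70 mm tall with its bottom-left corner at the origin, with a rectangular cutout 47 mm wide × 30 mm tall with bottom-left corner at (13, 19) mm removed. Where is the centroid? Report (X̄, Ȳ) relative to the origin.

plate: A = 110 × 70 = 7700.00, centroid at (55.00, 35.00).
hole: A = −(47 × 30) = -1410.00, centroid at (36.50, 34.00).
ΣA = 6290.00 mm², ΣAX̄ = 372035.00 mm³, ΣAȲ = 221560.00 mm³.
X̄ = 372035.00/6290.00 = 59.15 mm; Ȳ = 221560.00/6290.00 = 35.22 mm.

X̄ = 59.15 mm, Ȳ = 35.22 mm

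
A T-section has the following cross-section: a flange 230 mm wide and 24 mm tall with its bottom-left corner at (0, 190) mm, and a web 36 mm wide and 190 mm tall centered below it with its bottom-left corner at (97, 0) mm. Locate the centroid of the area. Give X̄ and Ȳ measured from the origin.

X̄ = 115.00 mm, Ȳ = 142.79 mm

web: A = 36 × 190 = 6840.00, centroid at (115.00, 95.00).
flange: A = 230 × 24 = 5520.00, centroid at (115.00, 202.00).
ΣA = 12360.00 mm²
ΣAX̄ = (6840.00)(115.00) + (5520.00)(115.00) = 1421400.00 mm³
ΣAȲ = (6840.00)(95.00) + (5520.00)(202.00) = 1764840.00 mm³
X̄ = 1421400.00 / 12360.00 = 115.00 mm
Ȳ = 1764840.00 / 12360.00 = 142.79 mm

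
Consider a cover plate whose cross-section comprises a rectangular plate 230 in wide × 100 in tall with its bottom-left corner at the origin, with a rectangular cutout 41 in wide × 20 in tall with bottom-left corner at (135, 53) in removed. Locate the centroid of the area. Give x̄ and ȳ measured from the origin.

x̄ = 113.50 in, ȳ = 49.52 in

Part | A | x̄ᵢ | ȳᵢ | A·x̄ᵢ | A·ȳᵢ
plate | 23000.00 | 115.00 | 50.00 | 2645000.00 | 1150000.00
hole | -820.00 | 155.50 | 63.00 | -127510.00 | -51660.00
Σ | 22180.00 |  |  | 2517490.00 | 1098340.00
x̄ = 2517490.00 / 22180.00 = 113.50 in
ȳ = 1098340.00 / 22180.00 = 49.52 in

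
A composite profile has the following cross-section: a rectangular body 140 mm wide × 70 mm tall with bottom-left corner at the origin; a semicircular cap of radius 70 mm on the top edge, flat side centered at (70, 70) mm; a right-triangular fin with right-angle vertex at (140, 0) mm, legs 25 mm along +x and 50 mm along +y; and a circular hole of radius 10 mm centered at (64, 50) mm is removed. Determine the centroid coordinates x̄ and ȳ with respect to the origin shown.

x̄ = 72.86 mm, ȳ = 62.06 mm

Part | A | x̄ᵢ | ȳᵢ | A·x̄ᵢ | A·ȳᵢ
rectangular body | 9800.00 | 70.00 | 35.00 | 686000.00 | 343000.00
semicircular top | 7696.90 | 70.00 | 99.71 | 538783.14 | 767449.81
triangular fin | 625.00 | 148.33 | 16.67 | 92708.33 | 10416.67
hole | -314.16 | 64.00 | 50.00 | -20106.19 | -15707.96
Σ | 17807.74 |  |  | 1297385.28 | 1105158.51
x̄ = 1297385.28 / 17807.74 = 72.86 mm
ȳ = 1105158.51 / 17807.74 = 62.06 mm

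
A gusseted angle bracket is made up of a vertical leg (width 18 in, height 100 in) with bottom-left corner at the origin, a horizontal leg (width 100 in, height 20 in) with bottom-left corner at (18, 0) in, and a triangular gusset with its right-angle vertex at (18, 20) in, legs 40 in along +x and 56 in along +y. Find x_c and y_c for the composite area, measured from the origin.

vertical leg: A = 18 × 100 = 1800.00, centroid at (9.00, 50.00).
horizontal leg: A = 100 × 20 = 2000.00, centroid at (68.00, 10.00).
gusset: A = ½·40·56 = 1120.00, centroid at (31.33, 38.67).
ΣA = 4920.00 in²
ΣAx_c = (1800.00)(9.00) + (2000.00)(68.00) + (1120.00)(31.33) = 187293.33 in³
ΣAy_c = (1800.00)(50.00) + (2000.00)(10.00) + (1120.00)(38.67) = 153306.67 in³
x_c = 187293.33 / 4920.00 = 38.07 in
y_c = 153306.67 / 4920.00 = 31.16 in

x_c = 38.07 in, y_c = 31.16 in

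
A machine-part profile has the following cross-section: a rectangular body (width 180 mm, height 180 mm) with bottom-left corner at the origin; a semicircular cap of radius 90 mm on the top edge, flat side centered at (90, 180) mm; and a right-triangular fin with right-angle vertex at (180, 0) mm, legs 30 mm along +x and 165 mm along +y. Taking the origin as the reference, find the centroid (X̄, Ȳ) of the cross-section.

rectangular body: A = 180 × 180 = 32400.00, centroid at (90.00, 90.00).
semicircular top: A = ½π·90² = 12723.45, centroid at (90.00, 218.20).
triangular fin: A = ½·30·165 = 2475.00, centroid at (190.00, 55.00).
ΣA = 47598.45 mm², ΣAX̄ = 4531360.52 mm³, ΣAȲ = 5828346.04 mm³.
X̄ = 4531360.52/47598.45 = 95.20 mm; Ȳ = 5828346.04/47598.45 = 122.45 mm.

X̄ = 95.20 mm, Ȳ = 122.45 mm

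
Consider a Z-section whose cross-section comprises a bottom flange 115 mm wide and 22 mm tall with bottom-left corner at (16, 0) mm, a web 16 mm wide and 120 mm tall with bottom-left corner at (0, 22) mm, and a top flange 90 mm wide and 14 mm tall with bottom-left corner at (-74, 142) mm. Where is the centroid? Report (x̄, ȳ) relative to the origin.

x̄ = 28.86 mm, ȳ = 65.33 mm

Part | A | x̄ᵢ | ȳᵢ | A·x̄ᵢ | A·ȳᵢ
bottom flange | 2530.00 | 73.50 | 11.00 | 185955.00 | 27830.00
web | 1920.00 | 8.00 | 82.00 | 15360.00 | 157440.00
top flange | 1260.00 | -29.00 | 149.00 | -36540.00 | 187740.00
Σ | 5710.00 |  |  | 164775.00 | 373010.00
x̄ = 164775.00 / 5710.00 = 28.86 mm
ȳ = 373010.00 / 5710.00 = 65.33 mm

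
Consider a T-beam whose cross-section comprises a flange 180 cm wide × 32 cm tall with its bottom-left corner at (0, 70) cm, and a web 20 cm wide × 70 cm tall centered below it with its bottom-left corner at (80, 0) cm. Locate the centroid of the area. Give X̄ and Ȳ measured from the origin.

X̄ = 90.00 cm, Ȳ = 76.03 cm

Part | A | x̄ᵢ | ȳᵢ | A·x̄ᵢ | A·ȳᵢ
web | 1400.00 | 90.00 | 35.00 | 126000.00 | 49000.00
flange | 5760.00 | 90.00 | 86.00 | 518400.00 | 495360.00
Σ | 7160.00 |  |  | 644400.00 | 544360.00
X̄ = 644400.00 / 7160.00 = 90.00 cm
Ȳ = 544360.00 / 7160.00 = 76.03 cm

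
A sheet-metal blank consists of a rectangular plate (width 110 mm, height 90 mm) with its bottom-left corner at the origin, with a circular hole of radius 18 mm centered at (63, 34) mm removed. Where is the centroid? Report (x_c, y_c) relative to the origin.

plate: A = 110 × 90 = 9900.00, centroid at (55.00, 45.00).
hole: A = −π·18² = -1017.88, centroid at (63.00, 34.00).
ΣA = 8882.12 mm², ΣAx_c = 480373.81 mm³, ΣAy_c = 410892.22 mm³.
x_c = 480373.81/8882.12 = 54.08 mm; y_c = 410892.22/8882.12 = 46.26 mm.

x_c = 54.08 mm, y_c = 46.26 mm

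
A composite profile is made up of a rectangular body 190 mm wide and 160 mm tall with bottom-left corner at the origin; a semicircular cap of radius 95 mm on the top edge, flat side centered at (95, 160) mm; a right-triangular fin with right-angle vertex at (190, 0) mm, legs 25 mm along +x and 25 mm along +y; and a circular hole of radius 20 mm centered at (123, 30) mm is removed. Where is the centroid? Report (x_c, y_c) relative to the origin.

Part | A | x̄ᵢ | ȳᵢ | A·x̄ᵢ | A·ȳᵢ
rectangular body | 30400.00 | 95.00 | 80.00 | 2888000.00 | 2432000.00
semicircular top | 14176.44 | 95.00 | 200.32 | 1346761.50 | 2839813.23
triangular fin | 312.50 | 198.33 | 8.33 | 61979.17 | 2604.17
hole | -1256.64 | 123.00 | 30.00 | -154566.36 | -37699.11
Σ | 43632.30 |  |  | 4142174.31 | 5236718.28
x_c = 4142174.31 / 43632.30 = 94.93 mm
y_c = 5236718.28 / 43632.30 = 120.02 mm

x_c = 94.93 mm, y_c = 120.02 mm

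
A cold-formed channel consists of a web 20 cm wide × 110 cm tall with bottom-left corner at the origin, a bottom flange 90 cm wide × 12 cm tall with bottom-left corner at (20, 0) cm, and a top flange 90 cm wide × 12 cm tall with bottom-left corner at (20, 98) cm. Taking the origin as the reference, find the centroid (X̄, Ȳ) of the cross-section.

X̄ = 37.25 cm, Ȳ = 55.00 cm

web: A = 20 × 110 = 2200.00, centroid at (10.00, 55.00).
bottom flange: A = 90 × 12 = 1080.00, centroid at (65.00, 6.00).
top flange: A = 90 × 12 = 1080.00, centroid at (65.00, 104.00).
ΣA = 4360.00 cm², ΣAX̄ = 162400.00 cm³, ΣAȲ = 239800.00 cm³.
X̄ = 162400.00/4360.00 = 37.25 cm; Ȳ = 239800.00/4360.00 = 55.00 cm.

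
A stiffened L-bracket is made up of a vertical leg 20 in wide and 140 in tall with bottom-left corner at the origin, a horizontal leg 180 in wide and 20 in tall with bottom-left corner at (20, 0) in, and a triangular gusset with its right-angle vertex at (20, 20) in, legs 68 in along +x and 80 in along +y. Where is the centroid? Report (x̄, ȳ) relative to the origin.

x̄ = 59.22 in, ȳ = 39.36 in

Part | A | x̄ᵢ | ȳᵢ | A·x̄ᵢ | A·ȳᵢ
vertical leg | 2800.00 | 10.00 | 70.00 | 28000.00 | 196000.00
horizontal leg | 3600.00 | 110.00 | 10.00 | 396000.00 | 36000.00
gusset | 2720.00 | 42.67 | 46.67 | 116053.33 | 126933.33
Σ | 9120.00 |  |  | 540053.33 | 358933.33
x̄ = 540053.33 / 9120.00 = 59.22 in
ȳ = 358933.33 / 9120.00 = 39.36 in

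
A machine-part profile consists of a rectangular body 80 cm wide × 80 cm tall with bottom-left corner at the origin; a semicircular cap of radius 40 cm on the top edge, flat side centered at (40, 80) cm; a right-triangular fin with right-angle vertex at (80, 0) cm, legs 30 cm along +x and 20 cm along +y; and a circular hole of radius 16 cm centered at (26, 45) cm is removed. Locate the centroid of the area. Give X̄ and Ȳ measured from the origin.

Part | A | x̄ᵢ | ȳᵢ | A·x̄ᵢ | A·ȳᵢ
rectangular body | 6400.00 | 40.00 | 40.00 | 256000.00 | 256000.00
semicircular top | 2513.27 | 40.00 | 96.98 | 100530.96 | 243728.60
triangular fin | 300.00 | 90.00 | 6.67 | 27000.00 | 2000.00
hole | -804.25 | 26.00 | 45.00 | -20910.44 | -36191.15
Σ | 8409.03 |  |  | 362620.52 | 465537.45
X̄ = 362620.52 / 8409.03 = 43.12 cm
Ȳ = 465537.45 / 8409.03 = 55.36 cm

X̄ = 43.12 cm, Ȳ = 55.36 cm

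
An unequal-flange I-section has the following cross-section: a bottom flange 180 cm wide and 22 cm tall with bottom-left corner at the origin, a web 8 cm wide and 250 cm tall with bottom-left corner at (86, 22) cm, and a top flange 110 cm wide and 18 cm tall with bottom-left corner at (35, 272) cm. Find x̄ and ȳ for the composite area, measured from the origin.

bottom flange: A = 180 × 22 = 3960.00, centroid at (90.00, 11.00).
web: A = 8 × 250 = 2000.00, centroid at (90.00, 147.00).
top flange: A = 110 × 18 = 1980.00, centroid at (90.00, 281.00).
ΣA = 7940.00 cm²
ΣAx̄ = (3960.00)(90.00) + (2000.00)(90.00) + (1980.00)(90.00) = 714600.00 cm³
ΣAȳ = (3960.00)(11.00) + (2000.00)(147.00) + (1980.00)(281.00) = 893940.00 cm³
x̄ = 714600.00 / 7940.00 = 90.00 cm
ȳ = 893940.00 / 7940.00 = 112.59 cm

x̄ = 90.00 cm, ȳ = 112.59 cm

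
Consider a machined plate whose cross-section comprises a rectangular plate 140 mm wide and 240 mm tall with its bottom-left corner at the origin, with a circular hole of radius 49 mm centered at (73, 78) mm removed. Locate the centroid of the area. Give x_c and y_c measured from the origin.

x_c = 69.13 mm, y_c = 132.16 mm

plate: A = 140 × 240 = 33600.00, centroid at (70.00, 120.00).
hole: A = −π·49² = -7542.96, centroid at (73.00, 78.00).
ΣA = 26057.04 mm²
ΣAx_c = (33600.00)(70.00) + (-7542.96)(73.00) = 1801363.63 mm³
ΣAy_c = (33600.00)(120.00) + (-7542.96)(78.00) = 3443648.81 mm³
x_c = 1801363.63 / 26057.04 = 69.13 mm
y_c = 3443648.81 / 26057.04 = 132.16 mm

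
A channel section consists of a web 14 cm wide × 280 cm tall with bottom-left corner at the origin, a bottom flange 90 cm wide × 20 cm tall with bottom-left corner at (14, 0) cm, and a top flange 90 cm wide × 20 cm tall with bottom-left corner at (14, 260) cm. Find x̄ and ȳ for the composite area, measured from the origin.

x̄ = 31.89 cm, ȳ = 140.00 cm

Part | A | x̄ᵢ | ȳᵢ | A·x̄ᵢ | A·ȳᵢ
web | 3920.00 | 7.00 | 140.00 | 27440.00 | 548800.00
bottom flange | 1800.00 | 59.00 | 10.00 | 106200.00 | 18000.00
top flange | 1800.00 | 59.00 | 270.00 | 106200.00 | 486000.00
Σ | 7520.00 |  |  | 239840.00 | 1052800.00
x̄ = 239840.00 / 7520.00 = 31.89 cm
ȳ = 1052800.00 / 7520.00 = 140.00 cm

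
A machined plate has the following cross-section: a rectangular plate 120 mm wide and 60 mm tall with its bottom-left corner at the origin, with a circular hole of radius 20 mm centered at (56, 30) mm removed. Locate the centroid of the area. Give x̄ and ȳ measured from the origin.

Part | A | x̄ᵢ | ȳᵢ | A·x̄ᵢ | A·ȳᵢ
plate | 7200.00 | 60.00 | 30.00 | 432000.00 | 216000.00
hole | -1256.64 | 56.00 | 30.00 | -70371.68 | -37699.11
Σ | 5943.36 |  |  | 361628.32 | 178300.89
x̄ = 361628.32 / 5943.36 = 60.85 mm
ȳ = 178300.89 / 5943.36 = 30.00 mm

x̄ = 60.85 mm, ȳ = 30.00 mm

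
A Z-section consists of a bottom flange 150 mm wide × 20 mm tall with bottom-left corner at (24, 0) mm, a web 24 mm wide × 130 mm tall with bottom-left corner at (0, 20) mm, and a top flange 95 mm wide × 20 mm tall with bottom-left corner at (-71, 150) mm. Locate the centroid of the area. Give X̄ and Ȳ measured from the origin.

Part | A | x̄ᵢ | ȳᵢ | A·x̄ᵢ | A·ȳᵢ
bottom flange | 3000.00 | 99.00 | 10.00 | 297000.00 | 30000.00
web | 3120.00 | 12.00 | 85.00 | 37440.00 | 265200.00
top flange | 1900.00 | -23.50 | 160.00 | -44650.00 | 304000.00
Σ | 8020.00 |  |  | 289790.00 | 599200.00
X̄ = 289790.00 / 8020.00 = 36.13 mm
Ȳ = 599200.00 / 8020.00 = 74.71 mm

X̄ = 36.13 mm, Ȳ = 74.71 mm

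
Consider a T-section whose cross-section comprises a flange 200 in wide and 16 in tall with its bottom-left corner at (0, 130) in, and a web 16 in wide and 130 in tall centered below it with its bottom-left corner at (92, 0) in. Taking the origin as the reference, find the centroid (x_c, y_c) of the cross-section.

x_c = 100.00 in, y_c = 109.24 in

Part | A | x̄ᵢ | ȳᵢ | A·x̄ᵢ | A·ȳᵢ
web | 2080.00 | 100.00 | 65.00 | 208000.00 | 135200.00
flange | 3200.00 | 100.00 | 138.00 | 320000.00 | 441600.00
Σ | 5280.00 |  |  | 528000.00 | 576800.00
x_c = 528000.00 / 5280.00 = 100.00 in
y_c = 576800.00 / 5280.00 = 109.24 in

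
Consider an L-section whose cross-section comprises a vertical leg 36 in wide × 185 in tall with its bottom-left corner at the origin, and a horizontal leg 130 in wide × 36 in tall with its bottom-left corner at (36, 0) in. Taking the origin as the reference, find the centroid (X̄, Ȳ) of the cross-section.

vertical leg: A = 36 × 185 = 6660.00, centroid at (18.00, 92.50).
horizontal leg: A = 130 × 36 = 4680.00, centroid at (101.00, 18.00).
ΣA = 11340.00 in²
ΣAX̄ = (6660.00)(18.00) + (4680.00)(101.00) = 592560.00 in³
ΣAȲ = (6660.00)(92.50) + (4680.00)(18.00) = 700290.00 in³
X̄ = 592560.00 / 11340.00 = 52.25 in
Ȳ = 700290.00 / 11340.00 = 61.75 in

X̄ = 52.25 in, Ȳ = 61.75 in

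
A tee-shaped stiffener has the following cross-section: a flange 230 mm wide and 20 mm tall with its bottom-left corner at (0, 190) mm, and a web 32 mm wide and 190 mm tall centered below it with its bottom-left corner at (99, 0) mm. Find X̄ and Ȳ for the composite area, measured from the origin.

X̄ = 115.00 mm, Ȳ = 140.22 mm

web: A = 32 × 190 = 6080.00, centroid at (115.00, 95.00).
flange: A = 230 × 20 = 4600.00, centroid at (115.00, 200.00).
ΣA = 10680.00 mm², ΣAX̄ = 1228200.00 mm³, ΣAȲ = 1497600.00 mm³.
X̄ = 1228200.00/10680.00 = 115.00 mm; Ȳ = 1497600.00/10680.00 = 140.22 mm.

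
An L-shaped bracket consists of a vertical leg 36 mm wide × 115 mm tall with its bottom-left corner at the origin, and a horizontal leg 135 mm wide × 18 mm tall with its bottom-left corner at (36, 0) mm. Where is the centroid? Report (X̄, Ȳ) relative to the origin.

X̄ = 49.62 mm, Ȳ = 39.56 mm

vertical leg: A = 36 × 115 = 4140.00, centroid at (18.00, 57.50).
horizontal leg: A = 135 × 18 = 2430.00, centroid at (103.50, 9.00).
ΣA = 6570.00 mm², ΣAX̄ = 326025.00 mm³, ΣAȲ = 259920.00 mm³.
X̄ = 326025.00/6570.00 = 49.62 mm; Ȳ = 259920.00/6570.00 = 39.56 mm.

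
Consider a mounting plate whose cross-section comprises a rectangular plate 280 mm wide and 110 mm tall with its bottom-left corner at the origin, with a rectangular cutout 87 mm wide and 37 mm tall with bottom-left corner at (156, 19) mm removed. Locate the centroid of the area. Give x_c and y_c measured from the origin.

x_c = 133.06 mm, y_c = 57.04 mm

Part | A | x̄ᵢ | ȳᵢ | A·x̄ᵢ | A·ȳᵢ
plate | 30800.00 | 140.00 | 55.00 | 4312000.00 | 1694000.00
hole | -3219.00 | 199.50 | 37.50 | -642190.50 | -120712.50
Σ | 27581.00 |  |  | 3669809.50 | 1573287.50
x_c = 3669809.50 / 27581.00 = 133.06 mm
y_c = 1573287.50 / 27581.00 = 57.04 mm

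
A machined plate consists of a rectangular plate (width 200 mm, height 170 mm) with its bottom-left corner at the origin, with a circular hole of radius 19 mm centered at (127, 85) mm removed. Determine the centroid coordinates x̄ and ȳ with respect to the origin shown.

x̄ = 99.07 mm, ȳ = 85.00 mm

plate: A = 200 × 170 = 34000.00, centroid at (100.00, 85.00).
hole: A = −π·19² = -1134.11, centroid at (127.00, 85.00).
ΣA = 32865.89 mm², ΣAx̄ = 3255967.40 mm³, ΣAȳ = 2793600.23 mm³.
x̄ = 3255967.40/32865.89 = 99.07 mm; ȳ = 2793600.23/32865.89 = 85.00 mm.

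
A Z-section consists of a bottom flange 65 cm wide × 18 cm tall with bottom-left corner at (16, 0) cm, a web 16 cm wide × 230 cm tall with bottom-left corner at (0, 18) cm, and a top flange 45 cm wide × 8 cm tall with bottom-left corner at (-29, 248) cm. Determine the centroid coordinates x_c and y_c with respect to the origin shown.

bottom flange: A = 65 × 18 = 1170.00, centroid at (48.50, 9.00).
web: A = 16 × 230 = 3680.00, centroid at (8.00, 133.00).
top flange: A = 45 × 8 = 360.00, centroid at (-6.50, 252.00).
ΣA = 5210.00 cm²
ΣAx_c = (1170.00)(48.50) + (3680.00)(8.00) + (360.00)(-6.50) = 83845.00 cm³
ΣAy_c = (1170.00)(9.00) + (3680.00)(133.00) + (360.00)(252.00) = 590690.00 cm³
x_c = 83845.00 / 5210.00 = 16.09 cm
y_c = 590690.00 / 5210.00 = 113.38 cm

x_c = 16.09 cm, y_c = 113.38 cm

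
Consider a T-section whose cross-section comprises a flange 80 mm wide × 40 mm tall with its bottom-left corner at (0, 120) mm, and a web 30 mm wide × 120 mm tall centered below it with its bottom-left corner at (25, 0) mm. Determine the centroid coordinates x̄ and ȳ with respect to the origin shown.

x̄ = 40.00 mm, ȳ = 97.65 mm

web: A = 30 × 120 = 3600.00, centroid at (40.00, 60.00).
flange: A = 80 × 40 = 3200.00, centroid at (40.00, 140.00).
ΣA = 6800.00 mm², ΣAx̄ = 272000.00 mm³, ΣAȳ = 664000.00 mm³.
x̄ = 272000.00/6800.00 = 40.00 mm; ȳ = 664000.00/6800.00 = 97.65 mm.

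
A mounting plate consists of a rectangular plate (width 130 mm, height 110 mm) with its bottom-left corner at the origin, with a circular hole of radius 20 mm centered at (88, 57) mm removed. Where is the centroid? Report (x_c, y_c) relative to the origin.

plate: A = 130 × 110 = 14300.00, centroid at (65.00, 55.00).
hole: A = −π·20² = -1256.64, centroid at (88.00, 57.00).
ΣA = 13043.36 mm², ΣAx_c = 818915.94 mm³, ΣAy_c = 714871.69 mm³.
x_c = 818915.94/13043.36 = 62.78 mm; y_c = 714871.69/13043.36 = 54.81 mm.

x_c = 62.78 mm, y_c = 54.81 mm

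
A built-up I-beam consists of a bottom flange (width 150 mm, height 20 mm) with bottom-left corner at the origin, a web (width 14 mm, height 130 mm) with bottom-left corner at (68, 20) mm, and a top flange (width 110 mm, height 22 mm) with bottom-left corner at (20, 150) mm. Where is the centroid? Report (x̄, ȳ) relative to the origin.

bottom flange: A = 150 × 20 = 3000.00, centroid at (75.00, 10.00).
web: A = 14 × 130 = 1820.00, centroid at (75.00, 85.00).
top flange: A = 110 × 22 = 2420.00, centroid at (75.00, 161.00).
ΣA = 7240.00 mm²
ΣAx̄ = (3000.00)(75.00) + (1820.00)(75.00) + (2420.00)(75.00) = 543000.00 mm³
ΣAȳ = (3000.00)(10.00) + (1820.00)(85.00) + (2420.00)(161.00) = 574320.00 mm³
x̄ = 543000.00 / 7240.00 = 75.00 mm
ȳ = 574320.00 / 7240.00 = 79.33 mm

x̄ = 75.00 mm, ȳ = 79.33 mm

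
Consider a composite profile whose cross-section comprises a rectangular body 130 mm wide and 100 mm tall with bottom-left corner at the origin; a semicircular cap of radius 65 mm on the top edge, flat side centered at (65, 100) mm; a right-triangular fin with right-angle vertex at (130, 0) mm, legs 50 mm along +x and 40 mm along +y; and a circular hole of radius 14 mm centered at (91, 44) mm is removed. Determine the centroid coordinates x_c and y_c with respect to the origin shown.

x_c = 68.28 mm, y_c = 74.07 mm

Part | A | x̄ᵢ | ȳᵢ | A·x̄ᵢ | A·ȳᵢ
rectangular body | 13000.00 | 65.00 | 50.00 | 845000.00 | 650000.00
semicircular top | 6636.61 | 65.00 | 127.59 | 431379.94 | 846744.78
triangular fin | 1000.00 | 146.67 | 13.33 | 146666.67 | 13333.33
hole | -615.75 | 91.00 | 44.00 | -56033.45 | -27093.10
Σ | 20020.86 |  |  | 1367013.16 | 1482985.02
x_c = 1367013.16 / 20020.86 = 68.28 mm
y_c = 1482985.02 / 20020.86 = 74.07 mm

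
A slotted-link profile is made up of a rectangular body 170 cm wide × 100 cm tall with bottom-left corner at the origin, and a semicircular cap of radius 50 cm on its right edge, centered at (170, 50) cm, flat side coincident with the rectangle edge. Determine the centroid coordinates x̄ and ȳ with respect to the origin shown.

x̄ = 104.93 cm, ȳ = 50.00 cm

Part | A | x̄ᵢ | ȳᵢ | A·x̄ᵢ | A·ȳᵢ
rectangular body | 17000.00 | 85.00 | 50.00 | 1445000.00 | 850000.00
semicircular end | 3926.99 | 191.22 | 50.00 | 750921.77 | 196349.54
Σ | 20926.99 |  |  | 2195921.77 | 1046349.54
x̄ = 2195921.77 / 20926.99 = 104.93 cm
ȳ = 1046349.54 / 20926.99 = 50.00 cm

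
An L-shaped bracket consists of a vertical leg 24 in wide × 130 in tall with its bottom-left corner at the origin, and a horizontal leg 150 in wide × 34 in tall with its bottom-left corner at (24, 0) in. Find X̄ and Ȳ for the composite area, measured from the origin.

X̄ = 65.98 in, Ȳ = 35.22 in

vertical leg: A = 24 × 130 = 3120.00, centroid at (12.00, 65.00).
horizontal leg: A = 150 × 34 = 5100.00, centroid at (99.00, 17.00).
ΣA = 8220.00 in²
ΣAX̄ = (3120.00)(12.00) + (5100.00)(99.00) = 542340.00 in³
ΣAȲ = (3120.00)(65.00) + (5100.00)(17.00) = 289500.00 in³
X̄ = 542340.00 / 8220.00 = 65.98 in
Ȳ = 289500.00 / 8220.00 = 35.22 in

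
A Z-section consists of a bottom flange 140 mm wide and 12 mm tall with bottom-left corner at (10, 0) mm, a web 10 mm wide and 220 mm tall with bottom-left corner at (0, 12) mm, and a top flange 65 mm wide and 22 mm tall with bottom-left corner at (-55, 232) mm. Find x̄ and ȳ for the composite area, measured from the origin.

Part | A | x̄ᵢ | ȳᵢ | A·x̄ᵢ | A·ȳᵢ
bottom flange | 1680.00 | 80.00 | 6.00 | 134400.00 | 10080.00
web | 2200.00 | 5.00 | 122.00 | 11000.00 | 268400.00
top flange | 1430.00 | -22.50 | 243.00 | -32175.00 | 347490.00
Σ | 5310.00 |  |  | 113225.00 | 625970.00
x̄ = 113225.00 / 5310.00 = 21.32 mm
ȳ = 625970.00 / 5310.00 = 117.89 mm

x̄ = 21.32 mm, ȳ = 117.89 mm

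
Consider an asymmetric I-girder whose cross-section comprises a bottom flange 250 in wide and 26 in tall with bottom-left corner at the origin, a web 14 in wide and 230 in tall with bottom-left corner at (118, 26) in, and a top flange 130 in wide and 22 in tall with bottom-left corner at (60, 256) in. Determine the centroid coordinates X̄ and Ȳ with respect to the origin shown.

X̄ = 125.00 in, Ȳ = 103.51 in

Part | A | x̄ᵢ | ȳᵢ | A·x̄ᵢ | A·ȳᵢ
bottom flange | 6500.00 | 125.00 | 13.00 | 812500.00 | 84500.00
web | 3220.00 | 125.00 | 141.00 | 402500.00 | 454020.00
top flange | 2860.00 | 125.00 | 267.00 | 357500.00 | 763620.00
Σ | 12580.00 |  |  | 1572500.00 | 1302140.00
X̄ = 1572500.00 / 12580.00 = 125.00 in
Ȳ = 1302140.00 / 12580.00 = 103.51 in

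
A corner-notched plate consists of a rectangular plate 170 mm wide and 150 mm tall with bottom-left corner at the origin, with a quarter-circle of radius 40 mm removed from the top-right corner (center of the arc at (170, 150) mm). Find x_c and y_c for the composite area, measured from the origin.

x_c = 81.47 mm, y_c = 71.99 mm

Part | A | x̄ᵢ | ȳᵢ | A·x̄ᵢ | A·ȳᵢ
plate | 25500.00 | 85.00 | 75.00 | 2167500.00 | 1912500.00
removed quarter-circle | -1256.64 | 153.02 | 133.02 | -192294.97 | -167162.23
Σ | 24243.36 |  |  | 1975205.03 | 1745337.77
x_c = 1975205.03 / 24243.36 = 81.47 mm
y_c = 1745337.77 / 24243.36 = 71.99 mm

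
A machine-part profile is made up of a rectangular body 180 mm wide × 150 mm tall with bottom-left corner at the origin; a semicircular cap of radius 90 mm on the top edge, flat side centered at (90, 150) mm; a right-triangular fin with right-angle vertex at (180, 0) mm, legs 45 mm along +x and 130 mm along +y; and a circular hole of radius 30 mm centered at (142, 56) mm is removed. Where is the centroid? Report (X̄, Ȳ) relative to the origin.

X̄ = 94.02 mm, Ȳ = 110.19 mm

rectangular body: A = 180 × 150 = 27000.00, centroid at (90.00, 75.00).
semicircular top: A = ½π·90² = 12723.45, centroid at (90.00, 188.20).
triangular fin: A = ½·45·130 = 2925.00, centroid at (195.00, 43.33).
hole: A = −π·30² = -2827.43, centroid at (142.00, 56.00).
ΣA = 39821.02 mm²
ΣAX̄ = (27000.00)(90.00) + (12723.45)(90.00) + (2925.00)(195.00) + (-2827.43)(142.00) = 3743989.98 mm³
ΣAȲ = (27000.00)(75.00) + (12723.45)(188.20) + (2925.00)(43.33) + (-2827.43)(56.00) = 4387931.27 mm³
X̄ = 3743989.98 / 39821.02 = 94.02 mm
Ȳ = 4387931.27 / 39821.02 = 110.19 mm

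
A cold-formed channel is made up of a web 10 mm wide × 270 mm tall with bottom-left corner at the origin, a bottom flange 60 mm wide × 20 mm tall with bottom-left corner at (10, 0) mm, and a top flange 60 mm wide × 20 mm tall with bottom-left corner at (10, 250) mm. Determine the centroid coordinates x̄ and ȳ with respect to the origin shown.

web: A = 10 × 270 = 2700.00, centroid at (5.00, 135.00).
bottom flange: A = 60 × 20 = 1200.00, centroid at (40.00, 10.00).
top flange: A = 60 × 20 = 1200.00, centroid at (40.00, 260.00).
ΣA = 5100.00 mm²
ΣAx̄ = (2700.00)(5.00) + (1200.00)(40.00) + (1200.00)(40.00) = 109500.00 mm³
ΣAȳ = (2700.00)(135.00) + (1200.00)(10.00) + (1200.00)(260.00) = 688500.00 mm³
x̄ = 109500.00 / 5100.00 = 21.47 mm
ȳ = 688500.00 / 5100.00 = 135.00 mm

x̄ = 21.47 mm, ȳ = 135.00 mm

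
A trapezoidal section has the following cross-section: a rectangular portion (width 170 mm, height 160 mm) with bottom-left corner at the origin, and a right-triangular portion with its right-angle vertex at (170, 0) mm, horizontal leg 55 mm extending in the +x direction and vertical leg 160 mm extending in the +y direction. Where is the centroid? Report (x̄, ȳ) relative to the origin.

Part | A | x̄ᵢ | ȳᵢ | A·x̄ᵢ | A·ȳᵢ
rectangular portion | 27200.00 | 85.00 | 80.00 | 2312000.00 | 2176000.00
triangular portion | 4400.00 | 188.33 | 53.33 | 828666.67 | 234666.67
Σ | 31600.00 |  |  | 3140666.67 | 2410666.67
x̄ = 3140666.67 / 31600.00 = 99.39 mm
ȳ = 2410666.67 / 31600.00 = 76.29 mm

x̄ = 99.39 mm, ȳ = 76.29 mm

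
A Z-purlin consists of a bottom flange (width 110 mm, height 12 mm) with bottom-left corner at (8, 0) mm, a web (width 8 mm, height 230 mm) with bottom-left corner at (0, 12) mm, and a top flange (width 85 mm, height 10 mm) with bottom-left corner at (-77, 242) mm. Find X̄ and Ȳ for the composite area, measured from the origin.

X̄ = 15.26 mm, Ȳ = 112.61 mm

Part | A | x̄ᵢ | ȳᵢ | A·x̄ᵢ | A·ȳᵢ
bottom flange | 1320.00 | 63.00 | 6.00 | 83160.00 | 7920.00
web | 1840.00 | 4.00 | 127.00 | 7360.00 | 233680.00
top flange | 850.00 | -34.50 | 247.00 | -29325.00 | 209950.00
Σ | 4010.00 |  |  | 61195.00 | 451550.00
X̄ = 61195.00 / 4010.00 = 15.26 mm
Ȳ = 451550.00 / 4010.00 = 112.61 mm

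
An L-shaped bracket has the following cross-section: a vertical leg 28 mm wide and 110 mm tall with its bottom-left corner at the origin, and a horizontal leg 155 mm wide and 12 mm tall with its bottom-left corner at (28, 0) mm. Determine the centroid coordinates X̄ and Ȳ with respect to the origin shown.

X̄ = 48.45 mm, Ȳ = 36.55 mm

vertical leg: A = 28 × 110 = 3080.00, centroid at (14.00, 55.00).
horizontal leg: A = 155 × 12 = 1860.00, centroid at (105.50, 6.00).
ΣA = 4940.00 mm², ΣAX̄ = 239350.00 mm³, ΣAȲ = 180560.00 mm³.
X̄ = 239350.00/4940.00 = 48.45 mm; Ȳ = 180560.00/4940.00 = 36.55 mm.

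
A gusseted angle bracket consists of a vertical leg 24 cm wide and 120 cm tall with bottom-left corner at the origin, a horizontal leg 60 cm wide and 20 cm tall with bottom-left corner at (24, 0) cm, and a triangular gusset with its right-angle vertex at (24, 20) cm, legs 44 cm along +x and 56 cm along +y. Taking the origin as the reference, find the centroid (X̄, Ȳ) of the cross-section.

vertical leg: A = 24 × 120 = 2880.00, centroid at (12.00, 60.00).
horizontal leg: A = 60 × 20 = 1200.00, centroid at (54.00, 10.00).
gusset: A = ½·44·56 = 1232.00, centroid at (38.67, 38.67).
ΣA = 5312.00 cm², ΣAX̄ = 146997.33 cm³, ΣAȲ = 232437.33 cm³.
X̄ = 146997.33/5312.00 = 27.67 cm; Ȳ = 232437.33/5312.00 = 43.76 cm.

X̄ = 27.67 cm, Ȳ = 43.76 cm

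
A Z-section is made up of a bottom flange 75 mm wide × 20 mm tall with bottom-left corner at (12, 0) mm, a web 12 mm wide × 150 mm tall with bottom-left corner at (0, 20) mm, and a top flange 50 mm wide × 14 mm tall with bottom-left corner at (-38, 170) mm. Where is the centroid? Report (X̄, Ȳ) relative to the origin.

Part | A | x̄ᵢ | ȳᵢ | A·x̄ᵢ | A·ȳᵢ
bottom flange | 1500.00 | 49.50 | 10.00 | 74250.00 | 15000.00
web | 1800.00 | 6.00 | 95.00 | 10800.00 | 171000.00
top flange | 700.00 | -13.00 | 177.00 | -9100.00 | 123900.00
Σ | 4000.00 |  |  | 75950.00 | 309900.00
X̄ = 75950.00 / 4000.00 = 18.99 mm
Ȳ = 309900.00 / 4000.00 = 77.47 mm

X̄ = 18.99 mm, Ȳ = 77.47 mm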